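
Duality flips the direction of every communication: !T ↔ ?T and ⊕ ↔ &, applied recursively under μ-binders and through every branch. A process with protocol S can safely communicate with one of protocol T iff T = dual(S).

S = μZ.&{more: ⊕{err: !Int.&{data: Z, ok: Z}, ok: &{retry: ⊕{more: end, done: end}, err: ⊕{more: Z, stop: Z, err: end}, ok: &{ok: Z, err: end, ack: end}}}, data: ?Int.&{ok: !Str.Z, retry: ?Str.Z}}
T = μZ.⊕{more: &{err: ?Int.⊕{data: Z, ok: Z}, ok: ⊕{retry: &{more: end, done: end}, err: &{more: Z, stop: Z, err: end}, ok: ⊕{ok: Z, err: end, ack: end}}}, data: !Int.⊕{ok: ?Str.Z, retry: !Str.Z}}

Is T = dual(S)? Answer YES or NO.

μZ vs μZ  match (rec unchanged)
  &{more,data} vs ⊕{more,data}  match label sets agree
    • more:
      ⊕{err,ok} vs &{err,ok}  match label sets agree
        • err:
          !Int vs ?Int  match
            &{data,ok} vs ⊕{data,ok}  match label sets agree
              • data:
                Z vs Z  match
              • ok:
                Z vs Z  match
        • ok:
          &{retry,err,ok} vs ⊕{retry,err,ok}  match label sets agree
            • retry:
              ⊕{more,done} vs &{more,done}  match label sets agree
                • more:
                  end vs end  match
                • done:
                  end vs end  match
            • err:
              ⊕{more,stop,err} vs &{more,stop,err}  match label sets agree
                • more:
                  Z vs Z  match
                • stop:
                  Z vs Z  match
                • err:
                  end vs end  match
            • ok:
              &{ok,err,ack} vs ⊕{ok,err,ack}  match label sets agree
                • ok:
                  Z vs Z  match
                • err:
                  end vs end  match
                • ack:
                  end vs end  match
    • data:
      ?Int vs !Int  match
        &{ok,retry} vs ⊕{ok,retry}  match label sets agree
          • ok:
            !Str vs ?Str  match
              Z vs Z  match
          • retry:
            ?Str vs !Str  match
              Z vs Z  match

YES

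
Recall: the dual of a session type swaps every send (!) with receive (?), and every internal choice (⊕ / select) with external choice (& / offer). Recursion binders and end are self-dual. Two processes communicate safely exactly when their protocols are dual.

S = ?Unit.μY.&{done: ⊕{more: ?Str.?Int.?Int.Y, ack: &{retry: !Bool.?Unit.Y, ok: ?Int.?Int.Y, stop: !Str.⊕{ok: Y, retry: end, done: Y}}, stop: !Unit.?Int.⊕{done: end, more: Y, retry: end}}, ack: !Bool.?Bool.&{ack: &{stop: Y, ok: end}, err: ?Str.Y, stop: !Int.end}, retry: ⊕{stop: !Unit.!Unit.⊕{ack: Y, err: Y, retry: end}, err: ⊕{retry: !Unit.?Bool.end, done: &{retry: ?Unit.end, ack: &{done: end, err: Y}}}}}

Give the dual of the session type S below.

?Unit ↦ !Unit
  μY ↦ μY  (binder kept)
    &{done,ack,retry} ↦ ⊕{done,ack,retry}  (external→internal)
      case done:
        ⊕{more,ack,stop} ↦ &{more,ack,stop}  (internal→external)
          case more:
            ?Str ↦ !Str
              ?Int ↦ !Int
                ?Int ↦ !Int
                  dual(Y) = Y
          case ack:
            &{retry,ok,stop} ↦ ⊕{retry,ok,stop}  (external→internal)
              case retry:
                !Bool ↦ ?Bool
                  ?Unit ↦ !Unit
                    dual(Y) = Y
              case ok:
                ?Int ↦ !Int
                  ?Int ↦ !Int
                    dual(Y) = Y
              case stop:
                !Str ↦ ?Str
                  ⊕{ok,retry,done} ↦ &{ok,retry,done}  (internal→external)
                    case ok:
                      dual(Y) = Y
                    case retry:
                      dual(end) = end
                    case done:
                      dual(Y) = Y
          case stop:
            !Unit ↦ ?Unit
              ?Int ↦ !Int
                ⊕{done,more,retry} ↦ &{done,more,retry}  (internal→external)
                  case done:
                    dual(end) = end
                  case more:
                    dual(Y) = Y
                  case retry:
                    dual(end) = end
      case ack:
        !Bool ↦ ?Bool
          ?Bool ↦ !Bool
            &{ack,err,stop} ↦ ⊕{ack,err,stop}  (external→internal)
              case ack:
                &{stop,ok} ↦ ⊕{stop,ok}  (external→internal)
                  case stop:
                    dual(Y) = Y
                  case ok:
                    dual(end) = end
              case err:
                ?Str ↦ !Str
                  dual(Y) = Y
              case stop:
                !Int ↦ ?Int
                  dual(end) = end
      case retry:
        ⊕{stop,err} ↦ &{stop,err}  (internal→external)
          case stop:
            !Unit ↦ ?Unit
              !Unit ↦ ?Unit
                ⊕{ack,err,retry} ↦ &{ack,err,retry}  (internal→external)
                  case ack:
                    dual(Y) = Y
                  case err:
                    dual(Y) = Y
                  case retry:
                    dual(end) = end
          case err:
            ⊕{retry,done} ↦ &{retry,done}  (internal→external)
              case retry:
                !Unit ↦ ?Unit
                  ?Bool ↦ !Bool
                    dual(end) = end
              case done:
                &{retry,ack} ↦ ⊕{retry,ack}  (external→internal)
                  case retry:
                    ?Unit ↦ !Unit
                      dual(end) = end
                  case ack:
                    &{done,err} ↦ ⊕{done,err}  (external→internal)
                      case done:
                        dual(end) = end
                      case err:
                        dual(Y) = Y

!Unit.μY.⊕{done: &{more: !Str.!Int.!Int.Y, ack: ⊕{retry: ?Bool.!Unit.Y, ok: !Int.!Int.Y, stop: ?Str.&{ok: Y, retry: end, done: Y}}, stop: ?Unit.!Int.&{done: end, more: Y, retry: end}}, ack: ?Bool.!Bool.⊕{ack: ⊕{stop: Y, ok: end}, err: !Str.Y, stop: ?Int.end}, retry: &{stop: ?Unit.?Unit.&{ack: Y, err: Y, retry: end}, err: &{retry: ?Unit.!Bool.end, done: ⊕{retry: !Unit.end, ack: ⊕{done: end, err: Y}}}}}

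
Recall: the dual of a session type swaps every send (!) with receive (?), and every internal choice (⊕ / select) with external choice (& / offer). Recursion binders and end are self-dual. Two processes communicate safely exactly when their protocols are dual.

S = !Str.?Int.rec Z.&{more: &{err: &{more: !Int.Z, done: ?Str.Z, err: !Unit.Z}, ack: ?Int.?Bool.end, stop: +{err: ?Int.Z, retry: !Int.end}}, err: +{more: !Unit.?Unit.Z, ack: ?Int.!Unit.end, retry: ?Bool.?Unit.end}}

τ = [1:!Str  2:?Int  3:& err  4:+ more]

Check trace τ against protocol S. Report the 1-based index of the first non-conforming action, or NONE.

NONE

step 1: !Str  ok  residual = ?Int.rec Z.…
step 2: ?Int  ok  residual = rec Z.…
step 3: & err  ok  residual = +{more: !Unit.?Unit.rec Z.…, ack: ?Int.!Unit.end, retry: ?Bool.?Unit.end}
step 4: + more  ok  residual = !Unit.?Unit.rec Z.…
τ conforms to S (length 4)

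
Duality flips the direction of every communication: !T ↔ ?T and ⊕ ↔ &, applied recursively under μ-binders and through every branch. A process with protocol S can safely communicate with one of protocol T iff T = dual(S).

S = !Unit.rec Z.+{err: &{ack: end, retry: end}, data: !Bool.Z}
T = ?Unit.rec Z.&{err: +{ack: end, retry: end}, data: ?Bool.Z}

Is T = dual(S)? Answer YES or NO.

!Unit vs ?Unit  match
  rec Z vs rec Z  match (binder kept)
    +{err,data} vs &{err,data}  match labels match
      • err:
        &{ack,retry} vs +{ack,retry}  match labels match
          • ack:
            end vs end  match
          • retry:
            end vs end  match
      • data:
        !Bool vs ?Bool  match
          Z vs Z  match

YES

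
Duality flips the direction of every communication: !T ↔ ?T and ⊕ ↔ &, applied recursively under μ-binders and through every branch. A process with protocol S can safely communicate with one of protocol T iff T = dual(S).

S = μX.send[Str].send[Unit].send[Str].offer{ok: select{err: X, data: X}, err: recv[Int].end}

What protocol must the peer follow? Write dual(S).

μX.recv[Str].recv[Unit].recv[Str].select{ok: offer{err: X, data: X}, err: send[Int].end}

μX → μX  (binder kept)
  send[Str] → recv[Str]
    send[Unit] → recv[Unit]
      send[Str] → recv[Str]
        offer{ok,err} → select{ok,err}  (external→internal)
          [ok]
            select{err,data} → offer{err,data}  (⊕→&)
              [err]
                dual(X) = X
              [data]
                dual(X) = X
          [err]
            recv[Int] → send[Int]
              dual(end) = end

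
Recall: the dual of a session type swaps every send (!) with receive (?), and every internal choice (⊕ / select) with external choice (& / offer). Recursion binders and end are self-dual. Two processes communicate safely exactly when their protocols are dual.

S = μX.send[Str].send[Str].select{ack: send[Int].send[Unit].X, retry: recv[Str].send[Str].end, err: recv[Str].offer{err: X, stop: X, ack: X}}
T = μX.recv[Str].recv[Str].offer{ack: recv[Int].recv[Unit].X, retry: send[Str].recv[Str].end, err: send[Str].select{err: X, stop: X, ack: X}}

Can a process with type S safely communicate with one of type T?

μX ‖ μX  match (rec unchanged)
  send[Str] ‖ recv[Str]  match
    send[Str] ‖ recv[Str]  match
      select{ack,retry,err} ‖ offer{ack,retry,err}  match labels match
        • ack:
          send[Int] ‖ recv[Int]  match
            send[Unit] ‖ recv[Unit]  match
              X ‖ X  match
        • retry:
          recv[Str] ‖ send[Str]  match
            send[Str] ‖ recv[Str]  match
              end ‖ end  match
        • err:
          recv[Str] ‖ send[Str]  match
            offer{err,stop,ack} ‖ select{err,stop,ack}  match labels match
              • err:
                X ‖ X  match
              • stop:
                X ‖ X  match
              • ack:
                X ‖ X  match

YES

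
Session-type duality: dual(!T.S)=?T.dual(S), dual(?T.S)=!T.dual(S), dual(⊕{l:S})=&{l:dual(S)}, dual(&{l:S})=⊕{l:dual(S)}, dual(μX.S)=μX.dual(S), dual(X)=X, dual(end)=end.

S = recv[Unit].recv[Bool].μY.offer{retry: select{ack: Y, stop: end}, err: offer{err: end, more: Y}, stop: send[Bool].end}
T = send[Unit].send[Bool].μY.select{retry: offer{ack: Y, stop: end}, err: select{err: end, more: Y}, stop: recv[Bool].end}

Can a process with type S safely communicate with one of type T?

YES

recv[Unit] ‖ send[Unit]  ✓
  recv[Bool] ‖ send[Bool]  ✓
    μY ‖ μY  ✓ (μ self-dual)
      offer{retry,err,stop} ‖ select{retry,err,stop}  ✓ labels match
        [retry]
          select{ack,stop} ‖ offer{ack,stop}  ✓ labels match
            [ack]
              Y ‖ Y  ✓
            [stop]
              end ‖ end  ✓
        [err]
          offer{err,more} ‖ select{err,more}  ✓ labels match
            [err]
              end ‖ end  ✓
            [more]
              Y ‖ Y  ✓
        [stop]
          send[Bool] ‖ recv[Bool]  ✓
            end ‖ end  ✓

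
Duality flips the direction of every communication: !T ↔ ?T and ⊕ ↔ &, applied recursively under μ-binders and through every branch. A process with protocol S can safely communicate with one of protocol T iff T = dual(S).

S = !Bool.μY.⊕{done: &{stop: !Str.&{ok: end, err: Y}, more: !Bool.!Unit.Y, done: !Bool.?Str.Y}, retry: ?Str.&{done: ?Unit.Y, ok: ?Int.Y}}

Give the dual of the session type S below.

!Bool = ?Bool
  μY = μY  (binder kept)
    ⊕{done,retry} = &{done,retry}  (internal→external)
      • done:
        &{stop,more,done} = ⊕{stop,more,done}  (external→internal)
          • stop:
            !Str = ?Str
              &{ok,err} = ⊕{ok,err}  (external→internal)
                • ok:
                  dual(end) = end
                • err:
                  dual(Y) = Y
          • more:
            !Bool = ?Bool
              !Unit = ?Unit
                dual(Y) = Y
          • done:
            !Bool = ?Bool
              ?Str = !Str
                dual(Y) = Y
      • retry:
        ?Str = !Str
          &{done,ok} = ⊕{done,ok}  (external→internal)
            • done:
              ?Unit = !Unit
                dual(Y) = Y
            • ok:
              ?Int = !Int
                dual(Y) = Y

?Bool.μY.&{done: ⊕{stop: ?Str.⊕{ok: end, err: Y}, more: ?Bool.?Unit.Y, done: ?Bool.!Str.Y}, retry: !Str.⊕{done: !Unit.Y, ok: !Int.Y}}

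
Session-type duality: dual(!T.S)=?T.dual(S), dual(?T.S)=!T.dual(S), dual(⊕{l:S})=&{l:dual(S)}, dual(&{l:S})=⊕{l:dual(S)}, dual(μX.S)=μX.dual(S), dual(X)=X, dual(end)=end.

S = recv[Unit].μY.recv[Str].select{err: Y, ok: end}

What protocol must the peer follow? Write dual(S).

recv[Unit] → send[Unit]
  μY → μY  (binder kept)
    recv[Str] → send[Str]
      select{err,ok} → offer{err,ok}  (select→offer)
        [err]
          Y self-dual
        [ok]
          end self-dual

send[Unit].μY.send[Str].offer{err: Y, ok: end}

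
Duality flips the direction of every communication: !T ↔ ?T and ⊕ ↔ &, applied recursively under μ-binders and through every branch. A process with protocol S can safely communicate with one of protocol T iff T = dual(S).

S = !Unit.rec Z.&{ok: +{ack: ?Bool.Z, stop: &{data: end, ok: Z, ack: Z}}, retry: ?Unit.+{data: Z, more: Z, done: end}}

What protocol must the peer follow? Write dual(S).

?Unit.rec Z.+{ok: &{ack: !Bool.Z, stop: +{data: end, ok: Z, ack: Z}}, retry: !Unit.&{data: Z, more: Z, done: end}}

!Unit → ?Unit
  rec Z → rec Z  (rec unchanged)
    &{ok,retry} → +{ok,retry}  (offer→select)
      case ok:
        +{ack,stop} → &{ack,stop}  (⊕→&)
          case ack:
            ?Bool → !Bool
              Z self-dual
          case stop:
            &{data,ok,ack} → +{data,ok,ack}  (offer→select)
              case data:
                end self-dual
              case ok:
                Z self-dual
              case ack:
                Z self-dual
      case retry:
        ?Unit → !Unit
          +{data,more,done} → &{data,more,done}  (⊕→&)
            case data:
              Z self-dual
            case more:
              Z self-dual
            case done:
              end self-dual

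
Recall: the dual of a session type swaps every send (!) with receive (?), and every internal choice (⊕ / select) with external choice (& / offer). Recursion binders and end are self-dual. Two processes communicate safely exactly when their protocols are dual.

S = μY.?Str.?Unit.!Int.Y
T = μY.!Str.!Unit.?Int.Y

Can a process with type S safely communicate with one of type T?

YES

μY vs μY  match (rec unchanged)
  ?Str vs !Str  match
    ?Unit vs !Unit  match
      !Int vs ?Int  match
        Y vs Y  match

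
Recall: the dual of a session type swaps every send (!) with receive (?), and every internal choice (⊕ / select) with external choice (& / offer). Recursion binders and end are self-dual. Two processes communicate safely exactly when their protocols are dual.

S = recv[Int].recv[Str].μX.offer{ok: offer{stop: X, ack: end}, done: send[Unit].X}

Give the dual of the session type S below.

send[Int].send[Str].μX.select{ok: select{stop: X, ack: end}, done: recv[Unit].X}

recv[Int] = send[Int]
  recv[Str] = send[Str]
    μX = μX  (μ self-dual)
      offer{ok,done} = select{ok,done}  (offer→select)
        • ok:
          offer{stop,ack} = select{stop,ack}  (offer→select)
            • stop:
              X self-dual
            • ack:
              end self-dual
        • done:
          send[Unit] = recv[Unit]
            X self-dual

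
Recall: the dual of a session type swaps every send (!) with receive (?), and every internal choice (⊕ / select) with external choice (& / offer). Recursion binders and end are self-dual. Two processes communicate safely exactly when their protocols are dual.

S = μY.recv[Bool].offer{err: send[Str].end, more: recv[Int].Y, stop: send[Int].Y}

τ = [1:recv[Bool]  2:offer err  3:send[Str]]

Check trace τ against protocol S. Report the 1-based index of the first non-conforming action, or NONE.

NONE

[1] recv[Bool]  ok  residual = offer{err: send[Str].end, more: recv[Int].μY.…, stop: send[Int].μY.…}
[2] offer err  ok  residual = send[Str].end
[3] send[Str]  ok  residual = end
τ conforms to S (length 3)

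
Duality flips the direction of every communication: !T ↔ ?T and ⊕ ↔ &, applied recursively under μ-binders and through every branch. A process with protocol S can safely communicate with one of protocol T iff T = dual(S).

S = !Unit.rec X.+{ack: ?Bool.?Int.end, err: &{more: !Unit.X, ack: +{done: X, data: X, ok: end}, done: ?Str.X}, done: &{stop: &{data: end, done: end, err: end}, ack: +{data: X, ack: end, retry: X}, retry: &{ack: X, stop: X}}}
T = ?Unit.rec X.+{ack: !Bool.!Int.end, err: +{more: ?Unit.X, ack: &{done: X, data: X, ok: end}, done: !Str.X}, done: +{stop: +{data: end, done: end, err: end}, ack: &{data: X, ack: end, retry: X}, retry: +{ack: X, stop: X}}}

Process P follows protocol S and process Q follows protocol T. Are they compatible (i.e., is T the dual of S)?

!Unit | ?Unit  ok
  rec X | rec X  ok (rec unchanged)
    +{ack,err,done} | +{ack,err,done}  ✗ choice polarity not flipped — not dual

NO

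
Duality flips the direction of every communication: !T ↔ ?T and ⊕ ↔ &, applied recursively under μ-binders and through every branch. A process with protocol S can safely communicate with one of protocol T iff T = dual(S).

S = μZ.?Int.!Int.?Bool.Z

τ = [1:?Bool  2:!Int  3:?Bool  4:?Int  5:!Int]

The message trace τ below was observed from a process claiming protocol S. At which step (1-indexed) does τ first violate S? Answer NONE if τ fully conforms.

1

step 1: got ?Bool, protocol expects ?Int  ✗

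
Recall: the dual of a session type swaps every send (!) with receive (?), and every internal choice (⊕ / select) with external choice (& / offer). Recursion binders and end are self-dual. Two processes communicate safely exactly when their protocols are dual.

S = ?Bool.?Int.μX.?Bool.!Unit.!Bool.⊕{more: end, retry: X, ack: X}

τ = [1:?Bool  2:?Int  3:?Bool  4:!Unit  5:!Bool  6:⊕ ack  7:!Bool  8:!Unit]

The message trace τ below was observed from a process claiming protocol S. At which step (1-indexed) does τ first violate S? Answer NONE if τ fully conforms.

7

@1 ?Bool  ✓  state: ?Int.μX.…
@2 ?Int  ✓  state: μX.…
@3 ?Bool  ✓  state: !Unit.!Bool.⊕{more: end, retry: μX.…, ack: μX.…}
@4 !Unit  ✓  state: !Bool.⊕{more: end, retry: μX.…, ack: μX.…}
@5 !Bool  ✓  state: ⊕{more: end, retry: μX.…, ack: μX.…}
@6 ⊕ ack  ✓  state: μX.…
@7 got !Bool, protocol expects ?Bool  ✗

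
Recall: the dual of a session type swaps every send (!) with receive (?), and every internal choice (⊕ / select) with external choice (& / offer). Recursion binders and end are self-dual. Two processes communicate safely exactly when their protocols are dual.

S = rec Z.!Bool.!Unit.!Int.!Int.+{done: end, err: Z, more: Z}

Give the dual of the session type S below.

rec Z = rec Z  (binder kept)
  !Bool = ?Bool
    !Unit = ?Unit
      !Int = ?Int
        !Int = ?Int
          +{done,err,more} = &{done,err,more}  (select→offer)
            • done:
              end ↦ end
            • err:
              Z ↦ Z
            • more:
              Z ↦ Z

rec Z.?Bool.?Unit.?Int.?Int.&{done: end, err: Z, more: Z}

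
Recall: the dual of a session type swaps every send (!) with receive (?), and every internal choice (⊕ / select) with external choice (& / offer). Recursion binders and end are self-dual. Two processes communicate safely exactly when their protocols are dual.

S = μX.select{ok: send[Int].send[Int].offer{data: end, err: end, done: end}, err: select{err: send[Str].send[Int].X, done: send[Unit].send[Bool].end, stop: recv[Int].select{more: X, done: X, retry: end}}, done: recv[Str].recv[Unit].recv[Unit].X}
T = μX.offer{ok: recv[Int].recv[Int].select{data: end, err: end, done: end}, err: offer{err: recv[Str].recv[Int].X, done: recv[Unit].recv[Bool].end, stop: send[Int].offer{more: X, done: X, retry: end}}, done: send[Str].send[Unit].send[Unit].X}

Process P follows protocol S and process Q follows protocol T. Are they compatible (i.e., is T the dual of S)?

YES

μX | μX  match (μ self-dual)
  select{ok,err,done} | offer{ok,err,done}  match labels match
    • ok:
      send[Int] | recv[Int]  match
        send[Int] | recv[Int]  match
          offer{data,err,done} | select{data,err,done}  match labels match
            • data:
              end | end  match
            • err:
              end | end  match
            • done:
              end | end  match
    • err:
      select{err,done,stop} | offer{err,done,stop}  match labels match
        • err:
          send[Str] | recv[Str]  match
            send[Int] | recv[Int]  match
              X | X  match
        • done:
          send[Unit] | recv[Unit]  match
            send[Bool] | recv[Bool]  match
              end | end  match
        • stop:
          recv[Int] | send[Int]  match
            select{more,done,retry} | offer{more,done,retry}  match labels match
              • more:
                X | X  match
              • done:
                X | X  match
              • retry:
                end | end  match
    • done:
      recv[Str] | send[Str]  match
        recv[Unit] | send[Unit]  match
          recv[Unit] | send[Unit]  match
            X | X  match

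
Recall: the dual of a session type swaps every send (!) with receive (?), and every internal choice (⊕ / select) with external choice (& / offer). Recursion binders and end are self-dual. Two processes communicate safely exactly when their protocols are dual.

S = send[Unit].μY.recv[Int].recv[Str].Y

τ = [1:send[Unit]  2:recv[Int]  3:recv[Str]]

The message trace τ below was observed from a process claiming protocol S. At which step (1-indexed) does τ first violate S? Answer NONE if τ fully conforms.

NONE

[1] send[Unit]  match  residual = μY.…
[2] recv[Int]  match  residual = recv[Str].μY.…
[3] recv[Str]  match  residual = μY.…
all 3 steps conform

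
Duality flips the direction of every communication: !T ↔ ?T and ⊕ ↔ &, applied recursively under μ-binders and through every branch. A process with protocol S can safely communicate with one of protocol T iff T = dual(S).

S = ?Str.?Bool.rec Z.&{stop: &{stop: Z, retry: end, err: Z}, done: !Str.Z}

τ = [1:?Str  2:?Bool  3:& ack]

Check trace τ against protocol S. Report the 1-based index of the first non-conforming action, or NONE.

@1 ?Str  ok  state: ?Bool.rec Z.…
@2 ?Bool  ok  state: rec Z.…
@3 got & ack, protocol expects & stop or & done  ✗

3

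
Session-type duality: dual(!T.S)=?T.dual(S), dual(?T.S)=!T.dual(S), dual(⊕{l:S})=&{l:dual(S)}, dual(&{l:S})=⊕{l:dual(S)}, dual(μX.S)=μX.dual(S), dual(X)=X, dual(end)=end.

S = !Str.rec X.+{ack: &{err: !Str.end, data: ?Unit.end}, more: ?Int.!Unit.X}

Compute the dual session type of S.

!Str ↦ ?Str
  rec X ↦ rec X  (binder kept)
    +{ack,more} ↦ &{ack,more}  (internal→external)
      case ack:
        &{err,data} ↦ +{err,data}  (&→⊕)
          case err:
            !Str ↦ ?Str
              dual(end) = end
          case data:
            ?Unit ↦ !Unit
              dual(end) = end
      case more:
        ?Int ↦ !Int
          !Unit ↦ ?Unit
            dual(X) = X

?Str.rec X.&{ack: +{err: ?Str.end, data: !Unit.end}, more: !Int.?Unit.X}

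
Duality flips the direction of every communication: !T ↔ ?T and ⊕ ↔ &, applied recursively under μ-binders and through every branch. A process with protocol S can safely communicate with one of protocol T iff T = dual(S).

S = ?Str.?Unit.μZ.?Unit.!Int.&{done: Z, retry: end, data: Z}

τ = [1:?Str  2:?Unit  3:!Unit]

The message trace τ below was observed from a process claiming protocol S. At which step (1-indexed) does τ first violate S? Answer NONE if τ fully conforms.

3

@1 ?Str  ok  now at ?Unit.μZ.…
@2 ?Unit  ok  now at μZ.…
@3 got !Unit, protocol expects ?Unit  ✗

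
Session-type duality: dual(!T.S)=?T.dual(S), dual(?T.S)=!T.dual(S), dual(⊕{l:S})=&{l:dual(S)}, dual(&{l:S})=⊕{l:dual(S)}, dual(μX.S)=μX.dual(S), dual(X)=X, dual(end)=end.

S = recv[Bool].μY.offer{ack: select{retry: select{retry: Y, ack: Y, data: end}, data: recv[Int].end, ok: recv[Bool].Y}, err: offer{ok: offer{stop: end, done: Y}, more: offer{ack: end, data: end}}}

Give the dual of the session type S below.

send[Bool].μY.select{ack: offer{retry: offer{retry: Y, ack: Y, data: end}, data: send[Int].end, ok: send[Bool].Y}, err: select{ok: select{stop: end, done: Y}, more: select{ack: end, data: end}}}

recv[Bool] = send[Bool]
  μY = μY  (rec unchanged)
    offer{ack,err} = select{ack,err}  (&→⊕)
      case ack:
        select{retry,data,ok} = offer{retry,data,ok}  (select→offer)
          case retry:
            select{retry,ack,data} = offer{retry,ack,data}  (select→offer)
              case retry:
                Y self-dual
              case ack:
                Y self-dual
              case data:
                end self-dual
          case data:
            recv[Int] = send[Int]
              end self-dual
          case ok:
            recv[Bool] = send[Bool]
              Y self-dual
      case err:
        offer{ok,more} = select{ok,more}  (&→⊕)
          case ok:
            offer{stop,done} = select{stop,done}  (&→⊕)
              case stop:
                end self-dual
              case done:
                Y self-dual
          case more:
            offer{ack,data} = select{ack,data}  (&→⊕)
              case ack:
                end self-dual
              case data:
                end self-dual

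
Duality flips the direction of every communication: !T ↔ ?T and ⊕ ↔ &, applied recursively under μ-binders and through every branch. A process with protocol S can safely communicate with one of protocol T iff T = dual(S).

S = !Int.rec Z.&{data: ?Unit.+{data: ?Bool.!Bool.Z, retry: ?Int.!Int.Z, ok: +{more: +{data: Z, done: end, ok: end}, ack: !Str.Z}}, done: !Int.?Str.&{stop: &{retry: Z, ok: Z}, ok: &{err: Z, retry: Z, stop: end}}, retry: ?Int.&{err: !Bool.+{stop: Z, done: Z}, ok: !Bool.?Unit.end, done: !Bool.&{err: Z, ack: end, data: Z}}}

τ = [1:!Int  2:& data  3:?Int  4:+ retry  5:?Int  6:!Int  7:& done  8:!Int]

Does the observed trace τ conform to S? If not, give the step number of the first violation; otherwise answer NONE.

[1] !Int  match  residual = rec Z.…
[2] & data  match  residual = ?Unit.+{data: ?Bool.!Bool.rec Z.…, retry: ?Int.!Int.rec Z.…, ok: +{more: +{data: rec Z.…, done: end, ok: end}, ack: !Str.rec Z.…}}
[3] got ?Int, protocol expects ?Unit  ✗

3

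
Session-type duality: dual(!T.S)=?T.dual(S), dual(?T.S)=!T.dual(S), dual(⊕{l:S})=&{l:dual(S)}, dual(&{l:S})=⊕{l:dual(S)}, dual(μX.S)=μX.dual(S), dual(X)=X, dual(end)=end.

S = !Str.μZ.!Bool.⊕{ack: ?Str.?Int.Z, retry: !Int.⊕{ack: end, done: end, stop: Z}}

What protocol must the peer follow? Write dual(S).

!Str → ?Str
  μZ → μZ  (rec unchanged)
    !Bool → ?Bool
      ⊕{ack,retry} → &{ack,retry}  (⊕→&)
        [ack]
          ?Str → !Str
            ?Int → !Int
              dual(Z) = Z
        [retry]
          !Int → ?Int
            ⊕{ack,done,stop} → &{ack,done,stop}  (⊕→&)
              [ack]
                dual(end) = end
              [done]
                dual(end) = end
              [stop]
                dual(Z) = Z

?Str.μZ.?Bool.&{ack: !Str.!Int.Z, retry: ?Int.&{ack: end, done: end, stop: Z}}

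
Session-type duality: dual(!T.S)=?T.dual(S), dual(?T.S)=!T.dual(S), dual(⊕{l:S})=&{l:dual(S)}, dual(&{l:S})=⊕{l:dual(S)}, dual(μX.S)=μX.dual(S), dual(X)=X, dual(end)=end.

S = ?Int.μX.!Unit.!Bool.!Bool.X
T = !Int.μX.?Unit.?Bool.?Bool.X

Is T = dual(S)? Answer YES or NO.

YES

?Int ‖ !Int  ✓
  μX ‖ μX  ✓ (binder kept)
    !Unit ‖ ?Unit  ✓
      !Bool ‖ ?Bool  ✓
        !Bool ‖ ?Bool  ✓
          X ‖ X  ✓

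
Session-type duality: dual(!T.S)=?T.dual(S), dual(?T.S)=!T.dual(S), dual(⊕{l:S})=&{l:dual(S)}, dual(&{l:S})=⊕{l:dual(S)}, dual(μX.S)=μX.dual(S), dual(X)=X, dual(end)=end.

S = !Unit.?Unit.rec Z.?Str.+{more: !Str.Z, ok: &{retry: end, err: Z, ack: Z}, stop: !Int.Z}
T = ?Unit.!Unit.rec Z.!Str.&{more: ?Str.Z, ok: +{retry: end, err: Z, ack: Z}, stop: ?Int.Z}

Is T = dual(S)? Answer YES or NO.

!Unit | ?Unit  ✓
  ?Unit | !Unit  ✓
    rec Z | rec Z  ✓ (μ self-dual)
      ?Str | !Str  ✓
        +{more,ok,stop} | &{more,ok,stop}  ✓ label sets agree
          • more:
            !Str | ?Str  ✓
              Z | Z  ✓
          • ok:
            &{retry,err,ack} | +{retry,err,ack}  ✓ label sets agree
              • retry:
                end | end  ✓
              • err:
                Z | Z  ✓
              • ack:
                Z | Z  ✓
          • stop:
            !Int | ?Int  ✓
              Z | Z  ✓

YES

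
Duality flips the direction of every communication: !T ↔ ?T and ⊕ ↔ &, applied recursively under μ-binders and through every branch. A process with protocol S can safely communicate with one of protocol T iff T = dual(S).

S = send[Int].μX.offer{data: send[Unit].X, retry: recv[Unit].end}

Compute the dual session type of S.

send[Int] = recv[Int]
  μX = μX  (μ self-dual)
    offer{data,retry} = select{data,retry}  (external→internal)
      • data:
        send[Unit] = recv[Unit]
          X ↦ X
      • retry:
        recv[Unit] = send[Unit]
          end ↦ end

recv[Int].μX.select{data: recv[Unit].X, retry: send[Unit].end}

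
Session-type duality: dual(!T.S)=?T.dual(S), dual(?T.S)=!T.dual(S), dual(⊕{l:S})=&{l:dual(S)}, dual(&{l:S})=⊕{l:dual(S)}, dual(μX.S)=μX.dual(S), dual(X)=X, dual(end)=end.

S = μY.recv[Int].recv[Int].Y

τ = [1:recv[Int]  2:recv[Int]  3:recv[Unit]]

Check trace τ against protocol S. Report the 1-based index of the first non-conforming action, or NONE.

3

@1 recv[Int]  ok  residual = recv[Int].μY.…
@2 recv[Int]  ok  residual = μY.…
@3 got recv[Unit], protocol expects recv[Int]  ✗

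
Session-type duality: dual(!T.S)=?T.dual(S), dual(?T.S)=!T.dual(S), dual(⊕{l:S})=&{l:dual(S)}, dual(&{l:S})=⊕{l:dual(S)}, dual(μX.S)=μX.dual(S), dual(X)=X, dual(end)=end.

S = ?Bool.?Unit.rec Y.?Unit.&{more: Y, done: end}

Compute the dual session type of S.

!Bool.!Unit.rec Y.!Unit.+{more: Y, done: end}

?Bool → !Bool
  ?Unit → !Unit
    rec Y → rec Y  (rec unchanged)
      ?Unit → !Unit
        &{more,done} → +{more,done}  (&→⊕)
          case more:
            Y self-dual
          case done:
            end self-dual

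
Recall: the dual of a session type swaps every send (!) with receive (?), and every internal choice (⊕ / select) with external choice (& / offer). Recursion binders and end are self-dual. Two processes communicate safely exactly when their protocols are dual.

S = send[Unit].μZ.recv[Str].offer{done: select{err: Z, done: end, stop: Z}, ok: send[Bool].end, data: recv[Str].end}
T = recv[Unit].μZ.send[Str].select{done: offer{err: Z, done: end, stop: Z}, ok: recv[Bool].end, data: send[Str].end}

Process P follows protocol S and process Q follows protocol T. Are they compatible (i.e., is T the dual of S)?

YES

send[Unit] ‖ recv[Unit]  ok
  μZ ‖ μZ  ok (rec unchanged)
    recv[Str] ‖ send[Str]  ok
      offer{done,ok,data} ‖ select{done,ok,data}  ok labels match
        case done:
          select{err,done,stop} ‖ offer{err,done,stop}  ok labels match
            case err:
              Z ‖ Z  ok
            case done:
              end ‖ end  ok
            case stop:
              Z ‖ Z  ok
        case ok:
          send[Bool] ‖ recv[Bool]  ok
            end ‖ end  ok
        case data:
          recv[Str] ‖ send[Str]  ok
            end ‖ end  ok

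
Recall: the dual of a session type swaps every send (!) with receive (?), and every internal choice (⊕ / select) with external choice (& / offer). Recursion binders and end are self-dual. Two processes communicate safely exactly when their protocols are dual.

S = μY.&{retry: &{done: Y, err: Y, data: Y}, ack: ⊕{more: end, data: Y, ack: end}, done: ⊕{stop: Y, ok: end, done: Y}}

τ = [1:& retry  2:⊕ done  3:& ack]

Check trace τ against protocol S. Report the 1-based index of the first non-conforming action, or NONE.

2

@1 & retry  ok  cont: &{done: μY.…, err: μY.…, data: μY.…}
@2 got ⊕ done, protocol expects & done or & err or & data  ✗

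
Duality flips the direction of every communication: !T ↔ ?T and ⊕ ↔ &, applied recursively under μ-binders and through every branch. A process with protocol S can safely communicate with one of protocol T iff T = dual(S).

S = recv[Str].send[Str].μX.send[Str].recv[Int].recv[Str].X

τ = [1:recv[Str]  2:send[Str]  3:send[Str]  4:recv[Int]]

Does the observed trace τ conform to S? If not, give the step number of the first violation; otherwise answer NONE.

NONE

[1] recv[Str]  match  cont: send[Str].μX.…
[2] send[Str]  match  cont: μX.…
[3] send[Str]  match  cont: recv[Int].recv[Str].μX.…
[4] recv[Int]  match  cont: recv[Str].μX.…
all 4 steps conform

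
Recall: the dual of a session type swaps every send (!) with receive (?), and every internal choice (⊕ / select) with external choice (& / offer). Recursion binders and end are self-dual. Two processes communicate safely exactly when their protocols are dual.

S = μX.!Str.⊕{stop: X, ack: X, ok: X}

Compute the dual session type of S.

μX ↦ μX  (μ self-dual)
  !Str ↦ ?Str
    ⊕{stop,ack,ok} ↦ &{stop,ack,ok}  (⊕→&)
      [stop]
        X ↦ X
      [ack]
        X ↦ X
      [ok]
        X ↦ X

μX.?Str.&{stop: X, ack: X, ok: X}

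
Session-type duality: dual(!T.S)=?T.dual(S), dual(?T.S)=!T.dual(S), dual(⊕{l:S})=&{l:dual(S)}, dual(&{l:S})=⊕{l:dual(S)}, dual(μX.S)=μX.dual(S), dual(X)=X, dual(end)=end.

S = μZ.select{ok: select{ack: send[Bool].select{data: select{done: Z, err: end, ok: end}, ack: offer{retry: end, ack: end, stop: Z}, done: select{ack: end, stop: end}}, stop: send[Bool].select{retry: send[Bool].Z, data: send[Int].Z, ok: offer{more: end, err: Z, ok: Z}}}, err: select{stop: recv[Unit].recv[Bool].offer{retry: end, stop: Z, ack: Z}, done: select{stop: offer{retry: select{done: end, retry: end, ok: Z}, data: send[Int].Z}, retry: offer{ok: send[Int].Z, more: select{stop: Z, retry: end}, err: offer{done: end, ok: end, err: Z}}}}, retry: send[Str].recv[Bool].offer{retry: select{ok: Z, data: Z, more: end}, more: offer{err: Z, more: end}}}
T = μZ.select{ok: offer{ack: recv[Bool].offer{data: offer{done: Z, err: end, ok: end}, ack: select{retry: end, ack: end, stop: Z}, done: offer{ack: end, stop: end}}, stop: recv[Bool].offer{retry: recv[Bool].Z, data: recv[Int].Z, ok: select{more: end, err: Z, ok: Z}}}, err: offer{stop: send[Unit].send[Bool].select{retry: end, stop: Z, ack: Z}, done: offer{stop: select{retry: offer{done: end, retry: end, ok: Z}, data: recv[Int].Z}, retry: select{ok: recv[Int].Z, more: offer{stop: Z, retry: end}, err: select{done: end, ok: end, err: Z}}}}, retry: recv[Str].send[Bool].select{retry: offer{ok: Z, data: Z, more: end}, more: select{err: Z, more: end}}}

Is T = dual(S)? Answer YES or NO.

μZ ‖ μZ  match (rec unchanged)
  select{ok,err,retry} ‖ select{ok,err,retry}  ✗ choice polarity not flipped — not dual

NO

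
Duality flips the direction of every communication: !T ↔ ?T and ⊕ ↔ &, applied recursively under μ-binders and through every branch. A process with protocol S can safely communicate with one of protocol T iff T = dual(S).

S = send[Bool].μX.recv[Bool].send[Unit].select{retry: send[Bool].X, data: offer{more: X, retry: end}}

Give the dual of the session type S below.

recv[Bool].μX.send[Bool].recv[Unit].offer{retry: recv[Bool].X, data: select{more: X, retry: end}}

send[Bool] = recv[Bool]
  μX = μX  (binder kept)
    recv[Bool] = send[Bool]
      send[Unit] = recv[Unit]
        select{retry,data} = offer{retry,data}  (⊕→&)
          • retry:
            send[Bool] = recv[Bool]
              dual(X) = X
          • data:
            offer{more,retry} = select{more,retry}  (external→internal)
              • more:
                dual(X) = X
              • retry:
                dual(end) = end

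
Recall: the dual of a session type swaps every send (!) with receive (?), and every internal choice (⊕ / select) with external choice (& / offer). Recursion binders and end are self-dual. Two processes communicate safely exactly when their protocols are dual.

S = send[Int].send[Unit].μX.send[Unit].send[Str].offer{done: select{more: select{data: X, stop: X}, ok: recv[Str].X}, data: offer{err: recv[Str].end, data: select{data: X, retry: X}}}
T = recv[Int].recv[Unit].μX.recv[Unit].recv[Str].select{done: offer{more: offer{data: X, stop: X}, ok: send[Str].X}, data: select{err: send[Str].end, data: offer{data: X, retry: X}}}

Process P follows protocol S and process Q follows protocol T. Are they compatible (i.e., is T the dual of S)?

YES

send[Int] | recv[Int]  ✓
  send[Unit] | recv[Unit]  ✓
    μX | μX  ✓ (μ self-dual)
      send[Unit] | recv[Unit]  ✓
        send[Str] | recv[Str]  ✓
          offer{done,data} | select{done,data}  ✓ same labels
            [done]
              select{more,ok} | offer{more,ok}  ✓ same labels
                [more]
                  select{data,stop} | offer{data,stop}  ✓ same labels
                    [data]
                      X | X  ✓
                    [stop]
                      X | X  ✓
                [ok]
                  recv[Str] | send[Str]  ✓
                    X | X  ✓
            [data]
              offer{err,data} | select{err,data}  ✓ same labels
                [err]
                  recv[Str] | send[Str]  ✓
                    end | end  ✓
                [data]
                  select{data,retry} | offer{data,retry}  ✓ same labels
                    [data]
                      X | X  ✓
                    [retry]
                      X | X  ✓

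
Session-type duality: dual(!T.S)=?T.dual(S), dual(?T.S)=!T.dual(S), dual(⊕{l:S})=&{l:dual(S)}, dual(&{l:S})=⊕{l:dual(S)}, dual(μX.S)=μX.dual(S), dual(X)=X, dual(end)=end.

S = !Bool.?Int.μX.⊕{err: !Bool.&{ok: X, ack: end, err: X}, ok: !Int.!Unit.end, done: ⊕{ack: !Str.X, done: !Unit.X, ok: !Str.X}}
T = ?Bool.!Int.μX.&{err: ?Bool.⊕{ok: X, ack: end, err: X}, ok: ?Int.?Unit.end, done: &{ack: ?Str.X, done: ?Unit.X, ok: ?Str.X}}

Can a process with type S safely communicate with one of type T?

YES

!Bool | ?Bool  match
  ?Int | !Int  match
    μX | μX  match (μ self-dual)
      ⊕{err,ok,done} | &{err,ok,done}  match same labels
        [err]
          !Bool | ?Bool  match
            &{ok,ack,err} | ⊕{ok,ack,err}  match same labels
              [ok]
                X | X  match
              [ack]
                end | end  match
              [err]
                X | X  match
        [ok]
          !Int | ?Int  match
            !Unit | ?Unit  match
              end | end  match
        [done]
          ⊕{ack,done,ok} | &{ack,done,ok}  match same labels
            [ack]
              !Str | ?Str  match
                X | X  match
            [done]
              !Unit | ?Unit  match
                X | X  match
            [ok]
              !Str | ?Str  match
                X | X  match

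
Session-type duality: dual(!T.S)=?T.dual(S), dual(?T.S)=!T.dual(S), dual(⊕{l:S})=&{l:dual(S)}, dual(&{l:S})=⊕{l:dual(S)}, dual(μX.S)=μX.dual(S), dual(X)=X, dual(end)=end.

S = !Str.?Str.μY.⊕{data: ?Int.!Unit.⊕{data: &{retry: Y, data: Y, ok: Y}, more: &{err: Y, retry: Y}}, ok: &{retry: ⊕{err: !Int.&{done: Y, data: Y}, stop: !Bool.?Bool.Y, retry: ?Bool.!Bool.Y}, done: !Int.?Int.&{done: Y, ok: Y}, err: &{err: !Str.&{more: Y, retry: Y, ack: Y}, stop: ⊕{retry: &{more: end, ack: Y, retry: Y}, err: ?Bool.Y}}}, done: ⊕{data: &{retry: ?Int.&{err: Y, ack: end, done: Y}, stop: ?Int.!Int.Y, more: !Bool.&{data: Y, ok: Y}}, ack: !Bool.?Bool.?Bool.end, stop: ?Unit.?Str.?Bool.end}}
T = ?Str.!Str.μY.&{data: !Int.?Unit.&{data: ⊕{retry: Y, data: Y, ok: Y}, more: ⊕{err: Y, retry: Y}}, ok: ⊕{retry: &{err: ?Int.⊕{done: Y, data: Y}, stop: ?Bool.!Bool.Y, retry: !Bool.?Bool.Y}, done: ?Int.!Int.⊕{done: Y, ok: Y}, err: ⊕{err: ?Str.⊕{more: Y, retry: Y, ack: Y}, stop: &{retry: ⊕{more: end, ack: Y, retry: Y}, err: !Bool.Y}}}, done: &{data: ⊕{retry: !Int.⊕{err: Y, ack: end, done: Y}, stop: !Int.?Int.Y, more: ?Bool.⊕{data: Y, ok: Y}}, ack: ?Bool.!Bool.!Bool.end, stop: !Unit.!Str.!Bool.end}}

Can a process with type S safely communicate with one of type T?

!Str ‖ ?Str  ok
  ?Str ‖ !Str  ok
    μY ‖ μY  ok (rec unchanged)
      ⊕{data,ok,done} ‖ &{data,ok,done}  ok same labels
        • data:
          ?Int ‖ !Int  ok
            !Unit ‖ ?Unit  ok
              ⊕{data,more} ‖ &{data,more}  ok same labels
                • data:
                  &{retry,data,ok} ‖ ⊕{retry,data,ok}  ok same labels
                    • retry:
                      Y ‖ Y  ok
                    • data:
                      Y ‖ Y  ok
                    • ok:
                      Y ‖ Y  ok
                • more:
                  &{err,retry} ‖ ⊕{err,retry}  ok same labels
                    • err:
                      Y ‖ Y  ok
                    • retry:
                      Y ‖ Y  ok
        • ok:
          &{retry,done,err} ‖ ⊕{retry,done,err}  ok same labels
            • retry:
              ⊕{err,stop,retry} ‖ &{err,stop,retry}  ok same labels
                • err:
                  !Int ‖ ?Int  ok
                    &{done,data} ‖ ⊕{done,data}  ok same labels
                      • done:
                        Y ‖ Y  ok
                      • data:
                        Y ‖ Y  ok
                • stop:
                  !Bool ‖ ?Bool  ok
                    ?Bool ‖ !Bool  ok
                      Y ‖ Y  ok
                • retry:
                  ?Bool ‖ !Bool  ok
                    !Bool ‖ ?Bool  ok
                      Y ‖ Y  ok
            • done:
              !Int ‖ ?Int  ok
                ?Int ‖ !Int  ok
                  &{done,ok} ‖ ⊕{done,ok}  ok same labels
                    • done:
                      Y ‖ Y  ok
                    • ok:
                      Y ‖ Y  ok
            • err:
              &{err,stop} ‖ ⊕{err,stop}  ok same labels
                • err:
                  !Str ‖ ?Str  ok
                    &{more,retry,ack} ‖ ⊕{more,retry,ack}  ok same labels
                      • more:
                        Y ‖ Y  ok
                      • retry:
                        Y ‖ Y  ok
                      • ack:
                        Y ‖ Y  ok
                • stop:
                  ⊕{retry,err} ‖ &{retry,err}  ok same labels
                    • retry:
                      &{more,ack,retry} ‖ ⊕{more,ack,retry}  ok same labels
                        • more:
                          end ‖ end  ok
                        • ack:
                          Y ‖ Y  ok
                        • retry:
                          Y ‖ Y  ok
                    • err:
                      ?Bool ‖ !Bool  ok
                        Y ‖ Y  ok
        • done:
          ⊕{data,ack,stop} ‖ &{data,ack,stop}  ok same labels
            • data:
              &{retry,stop,more} ‖ ⊕{retry,stop,more}  ok same labels
                • retry:
                  ?Int ‖ !Int  ok
                    &{err,ack,done} ‖ ⊕{err,ack,done}  ok same labels
                      • err:
                        Y ‖ Y  ok
                      • ack:
                        end ‖ end  ok
                      • done:
                        Y ‖ Y  ok
                • stop:
                  ?Int ‖ !Int  ok
                    !Int ‖ ?Int  ok
                      Y ‖ Y  ok
                • more:
                  !Bool ‖ ?Bool  ok
                    &{data,ok} ‖ ⊕{data,ok}  ok same labels
                      • data:
                        Y ‖ Y  ok
                      • ok:
                        Y ‖ Y  ok
            • ack:
              !Bool ‖ ?Bool  ok
                ?Bool ‖ !Bool  ok
                  ?Bool ‖ !Bool  ok
                    end ‖ end  ok
            • stop:
              ?Unit ‖ !Unit  ok
                ?Str ‖ !Str  ok
                  ?Bool ‖ !Bool  ok
                    end ‖ end  ok

YES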